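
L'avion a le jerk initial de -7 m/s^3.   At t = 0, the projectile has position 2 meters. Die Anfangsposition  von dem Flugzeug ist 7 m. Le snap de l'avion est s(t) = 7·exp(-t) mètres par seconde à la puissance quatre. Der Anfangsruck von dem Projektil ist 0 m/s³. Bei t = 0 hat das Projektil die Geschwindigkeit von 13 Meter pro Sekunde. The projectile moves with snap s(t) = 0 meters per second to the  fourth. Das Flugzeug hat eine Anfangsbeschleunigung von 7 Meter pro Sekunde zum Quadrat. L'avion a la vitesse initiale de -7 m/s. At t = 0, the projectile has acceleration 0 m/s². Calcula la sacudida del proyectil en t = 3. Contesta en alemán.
Wir müssen die Stammfunktion unserer Gleichung für den Snap s(t) = 0 1-mal finden. Mit ∫s(t)dt und Anwendung von j(0) = 0, finden wir j(t) = 0. Aus der Gleichung für den Ruck j(t) = 0, setzen wir t = 3 ein und erhalten j = 0.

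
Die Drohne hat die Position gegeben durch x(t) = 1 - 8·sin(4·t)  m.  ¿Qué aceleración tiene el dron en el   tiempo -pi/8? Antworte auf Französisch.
Nous devons dériver notre équation de la position x(t) = 1 - 8·sin(4·t) 2 fois. En prenant d/dt de x(t), nous trouvons v(t) = -32·cos(4·t). La dérivée de la vitesse donne l'accélération: a(t) = 128·sin(4·t). De l'équation de l'accélération a(t) = 128·sin(4·t), nous substituons t = -pi/8 pour obtenir a = -128.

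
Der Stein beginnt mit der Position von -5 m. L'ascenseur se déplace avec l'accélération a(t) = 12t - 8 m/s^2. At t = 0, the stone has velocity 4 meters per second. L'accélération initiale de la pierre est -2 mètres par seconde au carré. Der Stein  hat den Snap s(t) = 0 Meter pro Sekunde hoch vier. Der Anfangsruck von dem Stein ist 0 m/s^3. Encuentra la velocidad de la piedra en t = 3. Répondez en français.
Pour résoudre ceci, nous devons prendre 3 primitives de notre équation du snap s(t) = 0. La primitive du snap est le jerk. En utilisant j(0) = 0, nous obtenons j(t) = 0. En intégrant le jerk et en utilisant la condition initiale a(0) = -2, nous obtenons a(t) = -2. En prenant ∫a(t)dt et en appliquant v(0) = 4, nous trouvons v(t) = 4 - 2·t. En utilisant v(t) = 4 - 2·t et en substituant t = 3, nous trouvons v = -2.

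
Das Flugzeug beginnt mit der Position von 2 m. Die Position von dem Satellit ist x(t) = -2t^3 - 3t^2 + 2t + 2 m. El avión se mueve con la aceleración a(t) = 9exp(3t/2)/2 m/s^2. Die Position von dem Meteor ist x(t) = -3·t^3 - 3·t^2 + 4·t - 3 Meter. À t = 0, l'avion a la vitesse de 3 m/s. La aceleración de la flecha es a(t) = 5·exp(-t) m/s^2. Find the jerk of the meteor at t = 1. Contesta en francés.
En partant de la position x(t) = -3·t^3 - 3·t^2 + 4·t - 3, nous prenons 3 dérivées. En prenant d/dt de x(t), nous trouvons v(t) = -9·t^2 - 6·t + 4. En prenant d/dt de v(t), nous trouvons a(t) = -18·t - 6. En prenant d/dt de a(t), nous trouvons j(t) = -18. En utilisant j(t) = -18 et en substituant t = 1, nous trouvons j = -18.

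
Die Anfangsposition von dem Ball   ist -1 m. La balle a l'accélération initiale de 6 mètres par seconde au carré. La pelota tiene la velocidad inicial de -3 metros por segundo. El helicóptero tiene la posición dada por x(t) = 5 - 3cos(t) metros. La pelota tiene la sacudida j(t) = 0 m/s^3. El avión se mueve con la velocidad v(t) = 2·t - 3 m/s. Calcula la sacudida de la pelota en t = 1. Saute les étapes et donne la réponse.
La sacudida en t = 1 es j = 0.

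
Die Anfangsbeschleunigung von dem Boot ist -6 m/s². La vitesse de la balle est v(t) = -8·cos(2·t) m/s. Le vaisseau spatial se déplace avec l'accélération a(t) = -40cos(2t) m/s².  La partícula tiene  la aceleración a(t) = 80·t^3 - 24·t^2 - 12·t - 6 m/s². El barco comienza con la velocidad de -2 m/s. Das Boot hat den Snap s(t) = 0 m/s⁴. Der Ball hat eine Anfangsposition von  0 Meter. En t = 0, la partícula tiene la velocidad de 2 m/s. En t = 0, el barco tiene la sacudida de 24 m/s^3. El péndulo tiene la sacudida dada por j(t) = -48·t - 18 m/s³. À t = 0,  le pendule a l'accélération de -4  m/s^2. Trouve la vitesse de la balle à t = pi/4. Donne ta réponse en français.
De l'équation de la vitesse v(t) = -8·cos(2·t), nous substituons t = pi/4 pour obtenir v = 0.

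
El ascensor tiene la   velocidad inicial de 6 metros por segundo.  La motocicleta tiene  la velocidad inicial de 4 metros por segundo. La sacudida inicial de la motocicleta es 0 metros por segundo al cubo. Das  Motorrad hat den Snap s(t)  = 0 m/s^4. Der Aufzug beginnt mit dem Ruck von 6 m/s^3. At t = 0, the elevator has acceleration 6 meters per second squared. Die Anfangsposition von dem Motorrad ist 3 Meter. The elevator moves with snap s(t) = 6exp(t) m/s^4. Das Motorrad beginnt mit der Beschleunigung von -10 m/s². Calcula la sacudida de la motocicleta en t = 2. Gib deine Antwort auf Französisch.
En partant du snap s(t) = 0, nous prenons 1 primitive. En prenant ∫s(t)dt et en appliquant j(0) = 0, nous trouvons j(t) = 0. En utilisant j(t) = 0 et en substituant t = 2, nous trouvons j = 0.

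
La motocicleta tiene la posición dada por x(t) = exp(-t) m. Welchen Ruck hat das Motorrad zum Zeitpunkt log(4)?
Ausgehend von der Position x(t) = exp(-t), nehmen wir 3 Ableitungen. Durch Ableiten von der Position erhalten wir die Geschwindigkeit: v(t) = -exp(-t). Mit d/dt von v(t) finden wir a(t) = exp(-t). Mit d/dt von a(t) finden wir j(t) = -exp(-t). Wir haben den Ruck j(t) = -exp(-t). Durch Einsetzen von t = log(4): j(log(4)) = -1/4.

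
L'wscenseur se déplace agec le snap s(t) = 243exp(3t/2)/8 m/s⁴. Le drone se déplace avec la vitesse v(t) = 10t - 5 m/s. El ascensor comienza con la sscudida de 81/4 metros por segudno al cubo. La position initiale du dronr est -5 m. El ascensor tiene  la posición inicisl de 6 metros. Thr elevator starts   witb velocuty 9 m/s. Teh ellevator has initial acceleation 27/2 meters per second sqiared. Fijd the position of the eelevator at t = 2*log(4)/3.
Starting from snap s(t) = 243·exp(3·t/2)/8, we take 4 antiderivatives. The integral of snap, with j(0) = 81/4, gives jerk: j(t) = 81·exp(3·t/2)/4. The antiderivative of jerk, with a(0) = 27/2, gives acceleration: a(t) = 27·exp(3·t/2)/2. Taking ∫a(t)dt and applying v(0) = 9, we find v(t) = 9·exp(3·t/2). Finding the antiderivative of v(t) and using x(0) = 6: x(t) = 6·exp(3·t/2). Using x(t) = 6·exp(3·t/2) and substituting t = 2*log(4)/3, we find x = 24.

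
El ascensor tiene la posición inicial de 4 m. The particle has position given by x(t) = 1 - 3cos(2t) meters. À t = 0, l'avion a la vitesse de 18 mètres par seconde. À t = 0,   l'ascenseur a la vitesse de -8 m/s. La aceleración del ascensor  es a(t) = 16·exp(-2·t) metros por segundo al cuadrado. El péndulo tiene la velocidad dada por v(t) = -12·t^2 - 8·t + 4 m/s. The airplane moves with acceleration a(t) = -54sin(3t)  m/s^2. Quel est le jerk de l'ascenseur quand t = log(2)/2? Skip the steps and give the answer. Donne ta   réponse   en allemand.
j(log(2)/2) = -16.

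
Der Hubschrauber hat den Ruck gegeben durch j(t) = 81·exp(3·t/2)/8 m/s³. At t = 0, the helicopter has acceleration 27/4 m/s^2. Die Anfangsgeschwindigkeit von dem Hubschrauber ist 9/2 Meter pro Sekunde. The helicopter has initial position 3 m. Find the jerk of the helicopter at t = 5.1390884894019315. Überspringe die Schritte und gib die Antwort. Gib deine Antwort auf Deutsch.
j(5.1390884894019315) = 22553.3828025209.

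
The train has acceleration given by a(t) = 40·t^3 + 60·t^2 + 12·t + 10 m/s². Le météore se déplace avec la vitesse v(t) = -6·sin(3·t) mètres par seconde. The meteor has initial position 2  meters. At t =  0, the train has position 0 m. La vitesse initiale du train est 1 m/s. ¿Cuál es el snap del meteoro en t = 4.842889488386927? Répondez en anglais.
Starting from velocity v(t) = -6·sin(3·t), we take 3 derivatives. Differentiating velocity, we get acceleration: a(t) = -18·cos(3·t). Taking d/dt of a(t), we find j(t) = 54·sin(3·t). The derivative of jerk gives snap: s(t) = 162·cos(3·t). Using s(t) = 162·cos(3·t) and substituting t = 4.842889488386927, we find s = -61.8154349867178.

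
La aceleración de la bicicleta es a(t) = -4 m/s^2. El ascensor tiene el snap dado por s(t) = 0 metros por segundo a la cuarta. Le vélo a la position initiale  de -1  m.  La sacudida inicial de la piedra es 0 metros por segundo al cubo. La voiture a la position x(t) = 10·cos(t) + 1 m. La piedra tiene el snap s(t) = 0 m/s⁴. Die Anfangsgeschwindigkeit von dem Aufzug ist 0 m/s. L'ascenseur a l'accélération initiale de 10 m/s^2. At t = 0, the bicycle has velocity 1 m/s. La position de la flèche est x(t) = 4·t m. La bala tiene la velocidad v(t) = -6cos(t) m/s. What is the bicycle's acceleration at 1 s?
We have acceleration a(t) = -4. Substituting t = 1: a(1) = -4.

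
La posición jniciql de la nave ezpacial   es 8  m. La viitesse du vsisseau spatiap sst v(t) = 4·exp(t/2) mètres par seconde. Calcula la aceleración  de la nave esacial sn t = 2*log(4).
Debemos derivar nuestra ecuación de la velocidad v(t) = 4·exp(t/2) 1 vez. Tomando d/dt de v(t), encontramos a(t) = 2·exp(t/2). Usando a(t) = 2·exp(t/2) y sustituyendo t = 2*log(4), encontramos a = 8.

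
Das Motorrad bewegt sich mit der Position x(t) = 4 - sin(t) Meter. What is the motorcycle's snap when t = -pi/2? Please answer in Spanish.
Para resolver esto, necesitamos tomar 4 derivadas de nuestra ecuación de la posición x(t) = 4 - sin(t). La derivada de la posición da la velocidad: v(t) = -cos(t). Tomando d/dt de v(t), encontramos a(t) = sin(t). La derivada de la aceleración da la sacudida: j(t) = cos(t). Tomando d/dt de j(t), encontramos s(t) = -sin(t). De la ecuación del snap s(t) = -sin(t), sustituimos t = -pi/2 para obtener s = 1.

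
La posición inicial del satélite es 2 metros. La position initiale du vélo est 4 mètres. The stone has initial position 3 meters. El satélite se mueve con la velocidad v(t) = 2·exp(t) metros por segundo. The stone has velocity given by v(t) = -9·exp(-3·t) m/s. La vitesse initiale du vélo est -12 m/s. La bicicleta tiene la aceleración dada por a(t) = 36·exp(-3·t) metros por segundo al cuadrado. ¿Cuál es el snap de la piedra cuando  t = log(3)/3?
Para resolver esto, necesitamos tomar 3 derivadas de nuestra ecuación de la velocidad v(t) = -9·exp(-3·t). La derivada de la velocidad da la aceleración: a(t) = 27·exp(-3·t). La derivada de la aceleración da la sacudida: j(t) = -81·exp(-3·t). Derivando la sacudida, obtenemos el snap: s(t) = 243·exp(-3·t). Usando s(t) = 243·exp(-3·t) y sustituyendo t = log(3)/3, encontramos s = 81.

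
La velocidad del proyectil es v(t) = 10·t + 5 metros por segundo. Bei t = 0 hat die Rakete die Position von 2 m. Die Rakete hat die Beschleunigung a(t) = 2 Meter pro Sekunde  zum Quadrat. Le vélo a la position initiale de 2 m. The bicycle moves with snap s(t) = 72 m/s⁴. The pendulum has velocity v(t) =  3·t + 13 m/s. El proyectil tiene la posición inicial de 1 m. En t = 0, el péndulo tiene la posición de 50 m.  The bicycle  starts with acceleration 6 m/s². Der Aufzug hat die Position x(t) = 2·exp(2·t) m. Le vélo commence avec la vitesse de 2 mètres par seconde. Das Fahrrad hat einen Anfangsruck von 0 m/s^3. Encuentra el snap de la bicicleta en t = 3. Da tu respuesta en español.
Usando s(t) = 72 y sustituyendo t = 3, encontramos s = 72.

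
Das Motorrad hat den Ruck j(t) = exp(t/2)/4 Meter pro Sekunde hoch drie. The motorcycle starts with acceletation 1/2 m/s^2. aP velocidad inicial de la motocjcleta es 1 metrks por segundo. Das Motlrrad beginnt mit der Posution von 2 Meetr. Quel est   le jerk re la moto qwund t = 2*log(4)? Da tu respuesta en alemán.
Wir haben den Ruck j(t) = exp(t/2)/4. Durch Einsetzen von t = 2*log(4): j(2*log(4)) = 1.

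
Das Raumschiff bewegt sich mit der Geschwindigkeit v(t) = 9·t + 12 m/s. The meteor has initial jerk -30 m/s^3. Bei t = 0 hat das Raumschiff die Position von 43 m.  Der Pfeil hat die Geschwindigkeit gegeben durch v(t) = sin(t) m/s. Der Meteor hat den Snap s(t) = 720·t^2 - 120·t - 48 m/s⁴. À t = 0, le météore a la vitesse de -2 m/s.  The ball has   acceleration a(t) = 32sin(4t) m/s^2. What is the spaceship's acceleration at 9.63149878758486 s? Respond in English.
We must differentiate our velocity equation v(t) = 9·t + 12 1 time. The derivative of velocity gives acceleration: a(t) = 9. We have acceleration a(t) = 9. Substituting t = 9.63149878758486: a(9.63149878758486) = 9.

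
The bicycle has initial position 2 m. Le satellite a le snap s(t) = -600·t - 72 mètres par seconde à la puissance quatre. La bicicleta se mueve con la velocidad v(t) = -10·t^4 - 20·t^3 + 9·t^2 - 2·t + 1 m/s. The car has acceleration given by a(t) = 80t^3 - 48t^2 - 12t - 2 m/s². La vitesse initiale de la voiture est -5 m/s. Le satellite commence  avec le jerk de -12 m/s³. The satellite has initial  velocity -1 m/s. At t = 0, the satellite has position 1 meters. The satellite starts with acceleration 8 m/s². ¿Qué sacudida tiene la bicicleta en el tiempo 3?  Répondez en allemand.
Um dies zu lösen, müssen wir 2 Ableitungen unserer Gleichung für die Geschwindigkeit v(t) = -10·t^4 - 20·t^3 + 9·t^2 - 2·t + 1 nehmen. Durch Ableiten von der Geschwindigkeit erhalten wir die Beschleunigung: a(t) = -40·t^3 - 60·t^2 + 18·t - 2. Mit d/dt von a(t) finden wir j(t) = -120·t^2 - 120·t + 18. Wir haben den Ruck j(t) = -120·t^2 - 120·t + 18. Durch Einsetzen von t = 3: j(3) = -1422.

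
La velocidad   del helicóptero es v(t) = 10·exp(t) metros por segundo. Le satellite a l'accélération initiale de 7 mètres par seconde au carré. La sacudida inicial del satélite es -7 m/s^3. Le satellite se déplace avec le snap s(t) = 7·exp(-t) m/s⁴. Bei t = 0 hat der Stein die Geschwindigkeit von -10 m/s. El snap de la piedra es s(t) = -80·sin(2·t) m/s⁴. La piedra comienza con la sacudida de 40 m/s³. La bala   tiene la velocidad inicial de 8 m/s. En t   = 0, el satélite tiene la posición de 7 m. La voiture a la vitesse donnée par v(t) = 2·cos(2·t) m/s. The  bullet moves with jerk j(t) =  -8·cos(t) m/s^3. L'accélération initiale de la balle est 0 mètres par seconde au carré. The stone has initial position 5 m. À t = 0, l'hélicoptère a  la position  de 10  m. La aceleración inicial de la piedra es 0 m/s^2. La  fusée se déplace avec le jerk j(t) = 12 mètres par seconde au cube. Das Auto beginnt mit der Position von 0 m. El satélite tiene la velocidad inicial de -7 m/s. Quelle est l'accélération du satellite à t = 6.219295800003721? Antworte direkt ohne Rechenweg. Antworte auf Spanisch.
La aceleración en t = 6.219295800003721 es a = 0.0139345257596059.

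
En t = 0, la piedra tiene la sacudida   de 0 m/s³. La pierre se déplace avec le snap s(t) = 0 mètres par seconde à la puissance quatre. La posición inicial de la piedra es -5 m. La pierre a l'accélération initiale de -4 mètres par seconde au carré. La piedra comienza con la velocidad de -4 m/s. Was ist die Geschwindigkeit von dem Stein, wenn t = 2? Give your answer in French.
Pour résoudre ceci, nous devons prendre 3 primitives de notre équation du snap s(t) = 0. En intégrant le snap et en utilisant la condition initiale j(0) = 0, nous obtenons j(t) = 0. En prenant ∫j(t)dt et en appliquant a(0) = -4, nous trouvons a(t) = -4. En intégrant l'accélération et en utilisant la condition initiale v(0) = -4, nous obtenons v(t) = -4·t - 4. En utilisant v(t) = -4·t - 4 et en substituant t = 2, nous trouvons v = -12.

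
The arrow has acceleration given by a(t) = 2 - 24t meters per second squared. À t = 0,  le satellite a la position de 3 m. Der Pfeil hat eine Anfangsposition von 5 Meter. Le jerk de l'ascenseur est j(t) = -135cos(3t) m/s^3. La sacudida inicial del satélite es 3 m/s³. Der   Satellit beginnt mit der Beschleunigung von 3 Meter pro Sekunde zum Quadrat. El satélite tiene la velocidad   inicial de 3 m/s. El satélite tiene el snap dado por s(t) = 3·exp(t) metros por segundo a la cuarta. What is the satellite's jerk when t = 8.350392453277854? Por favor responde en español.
Necesitamos integrar nuestra ecuación del snap s(t) = 3·exp(t) 1 vez. La integral del snap, con j(0) = 3, da la sacudida: j(t) = 3·exp(t). Tenemos la sacudida j(t) = 3·exp(t). Sustituyendo t = 8.350392453277854: j(8.350392453277854) = 12695.5236517119.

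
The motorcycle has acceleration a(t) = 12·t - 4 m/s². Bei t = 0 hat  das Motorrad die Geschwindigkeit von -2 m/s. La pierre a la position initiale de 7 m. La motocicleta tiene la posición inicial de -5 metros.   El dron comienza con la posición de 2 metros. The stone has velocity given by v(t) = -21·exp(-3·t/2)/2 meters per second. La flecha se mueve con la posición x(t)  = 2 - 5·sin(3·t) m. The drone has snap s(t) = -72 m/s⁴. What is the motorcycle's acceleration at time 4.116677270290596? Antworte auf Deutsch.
Wir haben die Beschleunigung a(t) = 12·t - 4. Durch Einsetzen von t = 4.116677270290596: a(4.116677270290596) = 45.4001272434872.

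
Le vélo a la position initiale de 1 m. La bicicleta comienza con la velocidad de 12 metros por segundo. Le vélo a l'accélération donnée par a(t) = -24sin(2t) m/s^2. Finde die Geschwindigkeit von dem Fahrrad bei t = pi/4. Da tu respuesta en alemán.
Ausgehend von der Beschleunigung a(t) = -24·sin(2·t), nehmen wir 1 Stammfunktion. Durch Integration von der Beschleunigung und Verwendung der Anfangsbedingung v(0) = 12, erhalten wir v(t) = 12·cos(2·t). Aus der Gleichung für die Geschwindigkeit v(t) = 12·cos(2·t), setzen wir t = pi/4 ein und erhalten v = 0.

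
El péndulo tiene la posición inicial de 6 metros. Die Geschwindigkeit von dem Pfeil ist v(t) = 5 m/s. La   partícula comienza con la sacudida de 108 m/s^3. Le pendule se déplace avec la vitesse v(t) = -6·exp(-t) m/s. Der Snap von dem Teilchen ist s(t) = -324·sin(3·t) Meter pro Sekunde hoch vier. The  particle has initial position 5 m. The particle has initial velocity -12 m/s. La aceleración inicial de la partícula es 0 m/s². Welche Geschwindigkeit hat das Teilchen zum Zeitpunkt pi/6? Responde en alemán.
Ausgehend von dem Snap s(t) = -324·sin(3·t), nehmen wir 3 Integrale. Mit ∫s(t)dt und Anwendung von j(0) = 108, finden wir j(t) = 108·cos(3·t). Die Stammfunktion von dem Ruck, mit a(0) = 0, ergibt die Beschleunigung: a(t) = 36·sin(3·t). Mit ∫a(t)dt und Anwendung von v(0) = -12, finden wir v(t) = -12·cos(3·t). Wir haben die Geschwindigkeit v(t) = -12·cos(3·t). Durch Einsetzen von t = pi/6: v(pi/6) = 0.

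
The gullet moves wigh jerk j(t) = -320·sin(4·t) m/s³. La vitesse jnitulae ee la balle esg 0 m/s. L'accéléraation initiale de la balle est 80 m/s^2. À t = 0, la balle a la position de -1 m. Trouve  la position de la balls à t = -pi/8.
Pour résoudre ceci, nous devons prendre 3 intégrales de notre équation du jerk j(t) = -320·sin(4·t). L'intégrale du jerk est l'accélération. En utilisant a(0) = 80, nous obtenons a(t) = 80·cos(4·t). La primitive de l'accélération est la vitesse. En utilisant v(0) = 0, nous obtenons v(t) = 20·sin(4·t). En prenant ∫v(t)dt et en appliquant x(0) = -1, nous trouvons x(t) = 4 - 5·cos(4·t). De l'équation de la position x(t) = 4 - 5·cos(4·t), nous substituons t = -pi/8 pour obtenir x = 4.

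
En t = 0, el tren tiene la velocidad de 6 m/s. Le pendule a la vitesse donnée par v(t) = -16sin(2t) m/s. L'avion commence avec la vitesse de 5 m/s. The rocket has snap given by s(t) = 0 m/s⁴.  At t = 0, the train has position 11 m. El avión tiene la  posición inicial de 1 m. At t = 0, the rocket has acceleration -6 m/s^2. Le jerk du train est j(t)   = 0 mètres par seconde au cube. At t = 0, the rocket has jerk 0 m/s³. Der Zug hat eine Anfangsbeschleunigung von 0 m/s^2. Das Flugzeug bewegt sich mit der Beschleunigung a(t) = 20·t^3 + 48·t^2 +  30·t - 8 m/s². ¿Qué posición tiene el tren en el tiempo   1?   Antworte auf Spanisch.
Necesitamos integrar nuestra ecuación de la sacudida j(t) = 0 3 veces. Tomando ∫j(t)dt y aplicando a(0) = 0, encontramos a(t) = 0. Tomando ∫a(t)dt y aplicando v(0) = 6, encontramos v(t) = 6. Integrando la velocidad y usando la condición inicial x(0) = 11, obtenemos x(t) = 6·t + 11. Tenemos la posición x(t) = 6·t + 11. Sustituyendo t = 1: x(1) = 17.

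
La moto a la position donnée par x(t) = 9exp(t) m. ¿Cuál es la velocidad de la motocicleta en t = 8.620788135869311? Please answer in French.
En partant de la position x(t) = 9·exp(t), nous prenons 1 dérivée. En dérivant la position, nous obtenons la vitesse: v(t) = 9·exp(t). En utilisant v(t) = 9·exp(t) et en substituant t = 8.620788135869311, nous trouvons v = 49911.7993249603.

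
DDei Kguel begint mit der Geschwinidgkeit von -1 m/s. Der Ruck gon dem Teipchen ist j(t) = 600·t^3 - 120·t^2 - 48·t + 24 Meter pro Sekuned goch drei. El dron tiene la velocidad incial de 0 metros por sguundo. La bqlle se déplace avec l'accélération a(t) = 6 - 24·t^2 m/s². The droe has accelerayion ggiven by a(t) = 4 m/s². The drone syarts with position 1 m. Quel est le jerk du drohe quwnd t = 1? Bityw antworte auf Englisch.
We must differentiate our acceleration equation a(t) = 4 1 time. Differentiating acceleration, we get jerk: j(t) = 0. From the given jerk equation j(t) = 0, we substitute t = 1 to get j = 0.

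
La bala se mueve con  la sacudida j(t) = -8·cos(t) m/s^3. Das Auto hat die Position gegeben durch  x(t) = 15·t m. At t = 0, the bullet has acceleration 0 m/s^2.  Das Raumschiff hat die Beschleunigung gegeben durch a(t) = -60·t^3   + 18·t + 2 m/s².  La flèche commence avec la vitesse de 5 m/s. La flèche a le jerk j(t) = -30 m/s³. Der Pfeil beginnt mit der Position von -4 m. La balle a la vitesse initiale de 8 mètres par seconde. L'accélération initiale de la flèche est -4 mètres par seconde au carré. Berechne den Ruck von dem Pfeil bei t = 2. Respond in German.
Mit j(t) = -30 und Einsetzen von t = 2, finden wir j = -30.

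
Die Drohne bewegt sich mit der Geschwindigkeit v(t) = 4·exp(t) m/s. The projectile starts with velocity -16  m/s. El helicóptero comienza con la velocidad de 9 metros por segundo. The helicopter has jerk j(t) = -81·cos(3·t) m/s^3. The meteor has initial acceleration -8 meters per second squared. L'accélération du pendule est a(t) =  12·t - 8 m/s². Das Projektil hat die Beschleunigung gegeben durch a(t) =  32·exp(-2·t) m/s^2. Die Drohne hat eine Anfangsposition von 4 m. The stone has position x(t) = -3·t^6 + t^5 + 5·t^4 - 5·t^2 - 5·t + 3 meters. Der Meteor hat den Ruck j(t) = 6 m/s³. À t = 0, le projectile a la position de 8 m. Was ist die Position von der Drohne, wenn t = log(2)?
Wir müssen die Stammfunktion unserer Gleichung für die Geschwindigkeit v(t) = 4·exp(t) 1-mal finden. Mit ∫v(t)dt und Anwendung von x(0) = 4, finden wir x(t) = 4·exp(t). Mit x(t) = 4·exp(t) und Einsetzen von t = log(2), finden wir x = 8.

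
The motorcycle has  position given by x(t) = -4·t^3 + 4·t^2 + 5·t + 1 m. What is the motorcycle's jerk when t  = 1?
To solve this, we need to take 3 derivatives of our position equation x(t) = -4·t^3 + 4·t^2 + 5·t + 1. The derivative of position gives velocity: v(t) = -12·t^2 + 8·t + 5. Differentiating velocity, we get acceleration: a(t) = 8 - 24·t. Differentiating acceleration, we get jerk: j(t) = -24. Using j(t) = -24 and substituting t = 1, we find j = -24.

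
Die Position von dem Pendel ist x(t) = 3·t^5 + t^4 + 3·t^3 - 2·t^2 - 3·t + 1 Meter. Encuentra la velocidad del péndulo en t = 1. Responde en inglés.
We must differentiate our position equation x(t) = 3·t^5 + t^4 + 3·t^3 - 2·t^2 - 3·t + 1 1 time. Taking d/dt of x(t), we find v(t) = 15·t^4 + 4·t^3 + 9·t^2 - 4·t - 3. Using v(t) = 15·t^4 + 4·t^3 + 9·t^2 - 4·t - 3 and substituting t = 1, we find v = 21.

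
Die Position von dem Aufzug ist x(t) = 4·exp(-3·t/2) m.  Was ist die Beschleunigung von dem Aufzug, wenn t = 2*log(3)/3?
Wir müssen unsere Gleichung für die Position x(t) = 4·exp(-3·t/2) 2-mal ableiten. Durch Ableiten von der Position erhalten wir die Geschwindigkeit: v(t) = -6·exp(-3·t/2). Die Ableitung von der Geschwindigkeit ergibt die Beschleunigung: a(t) = 9·exp(-3·t/2). Wir haben die Beschleunigung a(t) = 9·exp(-3·t/2). Durch Einsetzen von t = 2*log(3)/3: a(2*log(3)/3) = 3.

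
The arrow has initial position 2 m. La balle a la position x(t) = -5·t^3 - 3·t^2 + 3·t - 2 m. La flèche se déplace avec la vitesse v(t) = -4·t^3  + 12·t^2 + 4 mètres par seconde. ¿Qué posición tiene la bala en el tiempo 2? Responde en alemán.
Wir haben die Position x(t) = -5·t^3 - 3·t^2 + 3·t - 2. Durch Einsetzen von t = 2: x(2) = -48.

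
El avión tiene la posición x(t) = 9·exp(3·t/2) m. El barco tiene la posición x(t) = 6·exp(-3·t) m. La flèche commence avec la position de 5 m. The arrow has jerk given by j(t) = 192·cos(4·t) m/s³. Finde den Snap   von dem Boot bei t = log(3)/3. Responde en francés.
En partant de la position x(t) = 6·exp(-3·t), nous prenons 4 dérivées. En prenant d/dt de x(t), nous trouvons v(t) = -18·exp(-3·t). En prenant d/dt de v(t), nous trouvons a(t) = 54·exp(-3·t). La dérivée de l'accélération donne le jerk: j(t) = -162·exp(-3·t). En prenant d/dt de j(t), nous trouvons s(t) = 486·exp(-3·t). En utilisant s(t) = 486·exp(-3·t) et en substituant t = log(3)/3, nous trouvons s = 162.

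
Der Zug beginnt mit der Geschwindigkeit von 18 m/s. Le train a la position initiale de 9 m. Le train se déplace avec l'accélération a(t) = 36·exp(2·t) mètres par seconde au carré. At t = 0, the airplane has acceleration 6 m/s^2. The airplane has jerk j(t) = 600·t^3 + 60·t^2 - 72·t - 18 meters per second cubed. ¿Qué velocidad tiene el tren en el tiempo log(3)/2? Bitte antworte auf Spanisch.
Necesitamos integrar nuestra ecuación de la aceleración a(t) = 36·exp(2·t) 1 vez. Integrando la aceleración y usando la condición inicial v(0) = 18, obtenemos v(t) = 18·exp(2·t). Usando v(t) = 18·exp(2·t) y sustituyendo t = log(3)/2, encontramos v = 54.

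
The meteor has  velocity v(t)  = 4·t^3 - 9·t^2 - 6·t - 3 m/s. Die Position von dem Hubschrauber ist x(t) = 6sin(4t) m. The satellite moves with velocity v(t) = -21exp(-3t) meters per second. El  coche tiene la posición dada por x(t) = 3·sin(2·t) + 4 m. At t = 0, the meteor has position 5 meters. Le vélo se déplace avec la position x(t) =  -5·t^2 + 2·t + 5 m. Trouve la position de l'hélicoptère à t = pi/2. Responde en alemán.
Wir haben die Position x(t) = 6·sin(4·t). Durch Einsetzen von t = pi/2: x(pi/2) = 0.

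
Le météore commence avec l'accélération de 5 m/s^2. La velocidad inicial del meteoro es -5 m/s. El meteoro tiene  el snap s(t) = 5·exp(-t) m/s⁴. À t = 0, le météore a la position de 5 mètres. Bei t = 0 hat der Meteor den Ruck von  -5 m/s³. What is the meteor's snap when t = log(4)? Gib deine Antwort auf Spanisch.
Usando s(t) = 5·exp(-t) y sustituyendo t = log(4), encontramos s = 5/4.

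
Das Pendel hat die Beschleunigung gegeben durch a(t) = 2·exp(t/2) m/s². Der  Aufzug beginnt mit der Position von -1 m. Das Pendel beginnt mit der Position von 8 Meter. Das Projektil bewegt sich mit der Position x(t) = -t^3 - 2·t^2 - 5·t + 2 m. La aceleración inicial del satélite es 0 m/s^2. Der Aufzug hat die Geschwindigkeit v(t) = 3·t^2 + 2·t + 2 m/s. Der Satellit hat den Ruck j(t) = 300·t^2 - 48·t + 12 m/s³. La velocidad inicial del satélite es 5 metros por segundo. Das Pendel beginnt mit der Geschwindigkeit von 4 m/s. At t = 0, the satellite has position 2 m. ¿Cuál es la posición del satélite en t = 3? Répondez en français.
En partant du jerk j(t) = 300·t^2 - 48·t + 12, nous prenons 3 primitives. En prenant ∫j(t)dt et en appliquant a(0) = 0, nous trouvons a(t) = 4·t·(25·t^2 - 6·t + 3). L'intégrale de l'accélération, avec v(0) = 5, donne la vitesse: v(t) = 25·t^4 - 8·t^3 + 6·t^2 + 5. La primitive de la vitesse, avec x(0) = 2, donne la position: x(t) = 5·t^5 - 2·t^4 + 2·t^3 + 5·t + 2. De l'équation de la position x(t) = 5·t^5 - 2·t^4 + 2·t^3 + 5·t + 2, nous substituons t = 3 pour obtenir x = 1124.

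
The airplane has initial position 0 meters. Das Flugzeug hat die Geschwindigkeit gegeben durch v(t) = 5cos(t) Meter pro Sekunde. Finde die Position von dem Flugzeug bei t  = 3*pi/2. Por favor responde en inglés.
We need to integrate our velocity equation v(t) = 5·cos(t) 1 time. The antiderivative of velocity, with x(0) = 0, gives position: x(t) = 5·sin(t). We have position x(t) = 5·sin(t). Substituting t = 3*pi/2: x(3*pi/2) = -5.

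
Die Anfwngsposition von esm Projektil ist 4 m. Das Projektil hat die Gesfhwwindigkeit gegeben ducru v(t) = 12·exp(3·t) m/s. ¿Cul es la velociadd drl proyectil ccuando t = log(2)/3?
De la ecuación de la velocidad v(t) = 12·exp(3·t), sustituimos t = log(2)/3 para obtener v = 24.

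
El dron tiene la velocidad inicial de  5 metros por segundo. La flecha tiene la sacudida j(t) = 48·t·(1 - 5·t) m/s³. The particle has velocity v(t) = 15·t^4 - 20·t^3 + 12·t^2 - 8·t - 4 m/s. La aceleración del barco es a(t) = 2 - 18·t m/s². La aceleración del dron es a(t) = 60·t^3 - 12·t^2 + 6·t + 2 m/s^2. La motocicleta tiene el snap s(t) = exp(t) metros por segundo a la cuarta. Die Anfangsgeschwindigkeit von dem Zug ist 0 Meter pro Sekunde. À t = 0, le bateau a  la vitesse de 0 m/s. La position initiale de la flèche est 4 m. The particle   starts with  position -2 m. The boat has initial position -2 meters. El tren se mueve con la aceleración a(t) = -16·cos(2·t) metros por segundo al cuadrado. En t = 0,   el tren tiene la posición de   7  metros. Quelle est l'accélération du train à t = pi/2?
En utilisant a(t) = -16·cos(2·t) et en substituant t = pi/2, nous trouvons a = 16.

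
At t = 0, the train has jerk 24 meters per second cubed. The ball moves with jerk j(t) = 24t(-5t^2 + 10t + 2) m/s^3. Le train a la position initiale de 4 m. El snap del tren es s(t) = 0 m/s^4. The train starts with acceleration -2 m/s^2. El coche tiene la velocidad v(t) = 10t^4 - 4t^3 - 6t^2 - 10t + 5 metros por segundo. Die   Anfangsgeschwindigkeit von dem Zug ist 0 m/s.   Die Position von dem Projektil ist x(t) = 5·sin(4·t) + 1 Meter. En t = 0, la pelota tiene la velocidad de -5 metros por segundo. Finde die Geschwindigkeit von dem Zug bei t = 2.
Wir müssen die Stammfunktion unserer Gleichung für den Snap s(t) = 0 3-mal finden. Das Integral von dem Snap, mit j(0) = 24, ergibt den Ruck: j(t) = 24. Mit ∫j(t)dt und Anwendung von a(0) = -2, finden wir a(t) = 24·t - 2. Durch Integration von der Beschleunigung und Verwendung der Anfangsbedingung v(0) = 0, erhalten wir v(t) = 2·t·(6·t - 1). Mit v(t) = 2·t·(6·t - 1) und Einsetzen von t = 2, finden wir v = 44.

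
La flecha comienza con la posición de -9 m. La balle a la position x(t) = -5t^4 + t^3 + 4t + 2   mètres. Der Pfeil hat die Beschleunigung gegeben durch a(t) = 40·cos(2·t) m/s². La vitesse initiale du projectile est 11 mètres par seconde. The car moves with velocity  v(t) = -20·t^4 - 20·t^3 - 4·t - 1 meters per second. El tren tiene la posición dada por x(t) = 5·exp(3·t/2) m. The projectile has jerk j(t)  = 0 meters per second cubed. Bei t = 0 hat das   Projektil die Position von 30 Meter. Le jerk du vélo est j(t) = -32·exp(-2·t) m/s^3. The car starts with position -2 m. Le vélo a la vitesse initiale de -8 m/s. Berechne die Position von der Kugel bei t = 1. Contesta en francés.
De l'équation de la position x(t) = -5·t^4 + t^3 + 4·t + 2, nous substituons t = 1 pour obtenir x = 2.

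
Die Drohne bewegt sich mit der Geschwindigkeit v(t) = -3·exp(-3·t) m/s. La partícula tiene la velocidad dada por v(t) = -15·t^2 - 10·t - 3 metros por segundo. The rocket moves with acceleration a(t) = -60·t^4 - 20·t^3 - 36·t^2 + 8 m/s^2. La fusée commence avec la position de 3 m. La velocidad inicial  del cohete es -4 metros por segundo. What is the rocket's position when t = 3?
To find the answer, we compute 2 integrals of a(t) = -60·t^4 - 20·t^3 - 36·t^2 + 8. Finding the integral of a(t) and using v(0) = -4: v(t) = -12·t^5 - 5·t^4 - 12·t^3 + 8·t - 4. Taking ∫v(t)dt and applying x(0) = 3, we find x(t) = -2·t^6 - t^5 - 3·t^4 + 4·t^2 - 4·t + 3. Using x(t) = -2·t^6 - t^5 - 3·t^4 + 4·t^2 - 4·t + 3 and substituting t = 3, we find x = -1917.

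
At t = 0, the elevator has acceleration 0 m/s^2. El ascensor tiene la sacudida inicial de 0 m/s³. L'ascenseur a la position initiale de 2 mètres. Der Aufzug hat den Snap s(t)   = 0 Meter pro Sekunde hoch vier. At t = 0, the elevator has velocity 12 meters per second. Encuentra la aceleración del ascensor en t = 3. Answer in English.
We need to integrate our snap equation s(t) = 0 2 times. The integral of snap, with j(0) = 0, gives jerk: j(t) = 0. The integral of jerk, with a(0) = 0, gives acceleration: a(t) = 0. We have acceleration a(t) = 0. Substituting t = 3: a(3) = 0.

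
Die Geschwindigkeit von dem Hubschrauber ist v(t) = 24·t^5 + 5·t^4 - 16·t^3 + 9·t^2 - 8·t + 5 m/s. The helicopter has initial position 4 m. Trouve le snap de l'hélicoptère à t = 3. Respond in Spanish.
Debemos derivar nuestra ecuación de la velocidad v(t) = 24·t^5 + 5·t^4 - 16·t^3 + 9·t^2 - 8·t + 5 3 veces. Tomando d/dt de v(t), encontramos a(t) = 120·t^4 + 20·t^3 - 48·t^2 + 18·t - 8. Derivando la aceleración, obtenemos la sacudida: j(t) = 480·t^3 + 60·t^2 - 96·t + 18. Tomando d/dt de j(t), encontramos s(t) = 1440·t^2 + 120·t - 96. Usando s(t) = 1440·t^2 + 120·t - 96 y sustituyendo t = 3, encontramos s = 13224.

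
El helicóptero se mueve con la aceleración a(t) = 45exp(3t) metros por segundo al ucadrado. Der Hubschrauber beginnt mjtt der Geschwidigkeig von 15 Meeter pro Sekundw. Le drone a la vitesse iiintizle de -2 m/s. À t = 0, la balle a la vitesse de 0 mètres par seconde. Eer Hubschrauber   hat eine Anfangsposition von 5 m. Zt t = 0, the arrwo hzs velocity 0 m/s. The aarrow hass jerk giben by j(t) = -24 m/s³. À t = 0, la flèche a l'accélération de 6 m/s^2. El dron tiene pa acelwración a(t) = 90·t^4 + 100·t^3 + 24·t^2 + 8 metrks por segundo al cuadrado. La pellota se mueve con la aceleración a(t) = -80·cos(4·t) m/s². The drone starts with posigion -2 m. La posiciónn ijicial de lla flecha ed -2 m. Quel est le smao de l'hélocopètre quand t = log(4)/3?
Pour résoudre ceci, nous devons prendre 2 dérivées de notre équation de l'accélération a(t) = 45·exp(3·t). La dérivée de l'accélération donne le jerk: j(t) = 135·exp(3·t). La dérivée du jerk donne le snap: s(t) = 405·exp(3·t). En utilisant s(t) = 405·exp(3·t) et en substituant t = log(4)/3, nous trouvons s = 1620.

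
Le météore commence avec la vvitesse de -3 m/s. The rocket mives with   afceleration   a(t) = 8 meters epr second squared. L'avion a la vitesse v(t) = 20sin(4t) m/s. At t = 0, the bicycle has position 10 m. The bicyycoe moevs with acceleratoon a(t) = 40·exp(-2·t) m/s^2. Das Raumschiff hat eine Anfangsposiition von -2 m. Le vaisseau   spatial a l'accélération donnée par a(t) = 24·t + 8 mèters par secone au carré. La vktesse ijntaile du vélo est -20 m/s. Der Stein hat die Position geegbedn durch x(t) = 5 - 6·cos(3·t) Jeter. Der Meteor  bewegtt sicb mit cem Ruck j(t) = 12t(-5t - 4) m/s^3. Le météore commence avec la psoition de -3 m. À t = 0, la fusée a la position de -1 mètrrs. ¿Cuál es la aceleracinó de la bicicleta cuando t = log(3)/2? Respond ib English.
From the given acceleration equation a(t) = 40·exp(-2·t), we substitute t = log(3)/2 to get a = 40/3.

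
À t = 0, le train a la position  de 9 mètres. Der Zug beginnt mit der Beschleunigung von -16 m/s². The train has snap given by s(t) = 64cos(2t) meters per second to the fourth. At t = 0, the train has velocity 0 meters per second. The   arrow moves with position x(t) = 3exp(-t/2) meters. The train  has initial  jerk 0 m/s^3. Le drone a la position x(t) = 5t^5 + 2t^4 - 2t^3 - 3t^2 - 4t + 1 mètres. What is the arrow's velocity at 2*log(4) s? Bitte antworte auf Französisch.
Pour résoudre ceci, nous devons prendre 1 dérivée de notre équation de la position x(t) = 3·exp(-t/2). En prenant d/dt de x(t), nous trouvons v(t) = -3·exp(-t/2)/2. En utilisant v(t) = -3·exp(-t/2)/2 et en substituant t = 2*log(4), nous trouvons v = -3/8.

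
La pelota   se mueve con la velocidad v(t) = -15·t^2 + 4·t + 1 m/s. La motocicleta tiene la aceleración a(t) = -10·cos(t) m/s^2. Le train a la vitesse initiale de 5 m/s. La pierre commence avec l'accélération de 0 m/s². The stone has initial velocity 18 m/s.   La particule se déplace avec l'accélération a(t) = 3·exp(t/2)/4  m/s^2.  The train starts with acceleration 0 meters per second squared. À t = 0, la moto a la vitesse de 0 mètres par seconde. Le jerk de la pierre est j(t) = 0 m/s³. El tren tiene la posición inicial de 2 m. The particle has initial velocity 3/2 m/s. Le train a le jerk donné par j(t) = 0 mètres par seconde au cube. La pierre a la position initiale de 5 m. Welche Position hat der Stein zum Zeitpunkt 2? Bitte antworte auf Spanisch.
Debemos encontrar la integral de nuestra ecuación de la sacudida j(t) = 0 3 veces. Integrando la sacudida y usando la condición inicial a(0) = 0, obtenemos a(t) = 0. La integral de la aceleración es la velocidad. Usando v(0) = 18, obtenemos v(t) = 18. La integral de la velocidad es la posición. Usando x(0) = 5, obtenemos x(t) = 18·t + 5. Usando x(t) = 18·t + 5 y sustituyendo t = 2, encontramos x = 41.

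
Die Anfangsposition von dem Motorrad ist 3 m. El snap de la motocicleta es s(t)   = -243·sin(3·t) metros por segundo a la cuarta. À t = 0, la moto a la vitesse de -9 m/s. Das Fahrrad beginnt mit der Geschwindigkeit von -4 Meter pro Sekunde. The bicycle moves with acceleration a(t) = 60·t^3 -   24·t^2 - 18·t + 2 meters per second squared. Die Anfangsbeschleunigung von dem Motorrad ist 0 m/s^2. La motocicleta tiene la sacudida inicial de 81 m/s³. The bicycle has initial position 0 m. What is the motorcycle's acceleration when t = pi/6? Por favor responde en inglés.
We must find the integral of our snap equation s(t) = -243·sin(3·t) 2 times. The antiderivative of snap, with j(0) = 81, gives jerk: j(t) = 81·cos(3·t). The integral of jerk, with a(0) = 0, gives acceleration: a(t) = 27·sin(3·t). We have acceleration a(t) = 27·sin(3·t). Substituting t = pi/6: a(pi/6) = 27.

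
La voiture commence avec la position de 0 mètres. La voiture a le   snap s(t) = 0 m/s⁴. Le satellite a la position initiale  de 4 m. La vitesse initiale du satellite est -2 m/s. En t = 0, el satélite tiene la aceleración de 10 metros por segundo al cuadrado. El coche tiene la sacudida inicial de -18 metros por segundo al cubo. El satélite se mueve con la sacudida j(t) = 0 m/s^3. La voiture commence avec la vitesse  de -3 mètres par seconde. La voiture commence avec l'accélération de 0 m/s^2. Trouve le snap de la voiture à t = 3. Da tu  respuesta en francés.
En utilisant s(t) = 0 et en substituant t = 3, nous trouvons s = 0.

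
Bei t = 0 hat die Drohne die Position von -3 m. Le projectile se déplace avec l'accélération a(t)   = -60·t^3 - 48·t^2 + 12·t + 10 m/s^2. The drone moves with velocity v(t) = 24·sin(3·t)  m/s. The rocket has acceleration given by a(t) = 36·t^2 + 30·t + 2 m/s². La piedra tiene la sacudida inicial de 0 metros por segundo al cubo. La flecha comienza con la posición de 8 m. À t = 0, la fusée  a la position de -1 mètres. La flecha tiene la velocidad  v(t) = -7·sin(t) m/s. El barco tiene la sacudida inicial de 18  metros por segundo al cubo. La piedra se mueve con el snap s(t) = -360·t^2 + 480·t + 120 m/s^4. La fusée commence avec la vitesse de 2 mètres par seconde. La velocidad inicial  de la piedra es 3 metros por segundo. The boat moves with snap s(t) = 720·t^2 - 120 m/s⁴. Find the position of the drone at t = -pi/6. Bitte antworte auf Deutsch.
Um dies zu lösen, müssen wir 1 Integral unserer Gleichung für die Geschwindigkeit v(t) = 24·sin(3·t) finden. Das Integral von der Geschwindigkeit ist die Position. Mit x(0) = -3 erhalten wir x(t) = 5 - 8·cos(3·t). Aus der Gleichung für die Position x(t) = 5 - 8·cos(3·t), setzen wir t = -pi/6 ein und erhalten x = 5.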